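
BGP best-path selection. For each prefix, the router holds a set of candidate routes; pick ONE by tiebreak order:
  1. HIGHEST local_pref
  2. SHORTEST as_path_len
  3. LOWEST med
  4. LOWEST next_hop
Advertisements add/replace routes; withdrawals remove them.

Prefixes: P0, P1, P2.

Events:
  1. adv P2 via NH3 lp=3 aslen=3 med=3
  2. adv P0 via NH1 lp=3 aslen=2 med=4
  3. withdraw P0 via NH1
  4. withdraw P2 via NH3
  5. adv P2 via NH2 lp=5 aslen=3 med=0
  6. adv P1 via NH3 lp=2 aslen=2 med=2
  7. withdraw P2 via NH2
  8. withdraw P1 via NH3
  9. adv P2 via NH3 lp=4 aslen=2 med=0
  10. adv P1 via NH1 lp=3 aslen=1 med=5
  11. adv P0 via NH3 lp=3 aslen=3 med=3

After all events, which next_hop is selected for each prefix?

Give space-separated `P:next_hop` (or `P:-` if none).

Op 1: best P0=- P1=- P2=NH3
Op 2: best P0=NH1 P1=- P2=NH3
Op 3: best P0=- P1=- P2=NH3
Op 4: best P0=- P1=- P2=-
Op 5: best P0=- P1=- P2=NH2
Op 6: best P0=- P1=NH3 P2=NH2
Op 7: best P0=- P1=NH3 P2=-
Op 8: best P0=- P1=- P2=-
Op 9: best P0=- P1=- P2=NH3
Op 10: best P0=- P1=NH1 P2=NH3
Op 11: best P0=NH3 P1=NH1 P2=NH3

Answer: P0:NH3 P1:NH1 P2:NH3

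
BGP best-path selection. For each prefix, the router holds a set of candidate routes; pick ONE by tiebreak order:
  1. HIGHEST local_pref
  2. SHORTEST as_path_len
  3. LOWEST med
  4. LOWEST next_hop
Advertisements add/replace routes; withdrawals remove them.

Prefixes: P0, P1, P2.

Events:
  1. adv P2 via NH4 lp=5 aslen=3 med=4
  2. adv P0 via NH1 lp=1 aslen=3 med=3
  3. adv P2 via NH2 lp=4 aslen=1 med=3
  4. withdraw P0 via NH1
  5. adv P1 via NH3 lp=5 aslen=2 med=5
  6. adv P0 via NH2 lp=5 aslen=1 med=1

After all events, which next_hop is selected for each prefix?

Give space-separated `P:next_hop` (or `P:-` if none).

Op 1: best P0=- P1=- P2=NH4
Op 2: best P0=NH1 P1=- P2=NH4
Op 3: best P0=NH1 P1=- P2=NH4
Op 4: best P0=- P1=- P2=NH4
Op 5: best P0=- P1=NH3 P2=NH4
Op 6: best P0=NH2 P1=NH3 P2=NH4

Answer: P0:NH2 P1:NH3 P2:NH4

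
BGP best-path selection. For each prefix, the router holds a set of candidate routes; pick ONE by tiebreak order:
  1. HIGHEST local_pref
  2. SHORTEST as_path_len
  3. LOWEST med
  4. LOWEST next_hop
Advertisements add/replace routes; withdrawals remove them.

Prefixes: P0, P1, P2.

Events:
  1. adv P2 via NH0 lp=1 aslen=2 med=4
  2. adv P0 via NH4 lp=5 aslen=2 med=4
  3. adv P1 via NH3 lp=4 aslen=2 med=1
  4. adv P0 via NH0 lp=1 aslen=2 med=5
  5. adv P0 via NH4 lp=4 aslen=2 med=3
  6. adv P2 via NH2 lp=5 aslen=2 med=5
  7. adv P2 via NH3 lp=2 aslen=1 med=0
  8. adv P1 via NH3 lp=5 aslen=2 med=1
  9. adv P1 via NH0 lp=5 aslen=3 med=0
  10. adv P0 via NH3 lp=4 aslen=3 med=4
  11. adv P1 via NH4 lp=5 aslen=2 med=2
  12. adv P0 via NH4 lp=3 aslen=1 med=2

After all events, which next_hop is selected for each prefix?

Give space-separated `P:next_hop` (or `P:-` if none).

Answer: P0:NH3 P1:NH3 P2:NH2

Derivation:
Op 1: best P0=- P1=- P2=NH0
Op 2: best P0=NH4 P1=- P2=NH0
Op 3: best P0=NH4 P1=NH3 P2=NH0
Op 4: best P0=NH4 P1=NH3 P2=NH0
Op 5: best P0=NH4 P1=NH3 P2=NH0
Op 6: best P0=NH4 P1=NH3 P2=NH2
Op 7: best P0=NH4 P1=NH3 P2=NH2
Op 8: best P0=NH4 P1=NH3 P2=NH2
Op 9: best P0=NH4 P1=NH3 P2=NH2
Op 10: best P0=NH4 P1=NH3 P2=NH2
Op 11: best P0=NH4 P1=NH3 P2=NH2
Op 12: best P0=NH3 P1=NH3 P2=NH2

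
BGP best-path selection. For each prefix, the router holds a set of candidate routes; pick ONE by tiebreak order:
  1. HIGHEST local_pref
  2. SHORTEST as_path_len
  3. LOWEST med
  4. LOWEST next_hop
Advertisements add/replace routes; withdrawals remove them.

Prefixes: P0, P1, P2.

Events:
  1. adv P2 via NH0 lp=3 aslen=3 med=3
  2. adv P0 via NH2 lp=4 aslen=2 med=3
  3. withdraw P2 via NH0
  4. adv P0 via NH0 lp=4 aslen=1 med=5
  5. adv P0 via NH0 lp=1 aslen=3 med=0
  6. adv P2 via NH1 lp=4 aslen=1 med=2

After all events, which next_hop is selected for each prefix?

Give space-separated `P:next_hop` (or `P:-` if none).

Op 1: best P0=- P1=- P2=NH0
Op 2: best P0=NH2 P1=- P2=NH0
Op 3: best P0=NH2 P1=- P2=-
Op 4: best P0=NH0 P1=- P2=-
Op 5: best P0=NH2 P1=- P2=-
Op 6: best P0=NH2 P1=- P2=NH1

Answer: P0:NH2 P1:- P2:NH1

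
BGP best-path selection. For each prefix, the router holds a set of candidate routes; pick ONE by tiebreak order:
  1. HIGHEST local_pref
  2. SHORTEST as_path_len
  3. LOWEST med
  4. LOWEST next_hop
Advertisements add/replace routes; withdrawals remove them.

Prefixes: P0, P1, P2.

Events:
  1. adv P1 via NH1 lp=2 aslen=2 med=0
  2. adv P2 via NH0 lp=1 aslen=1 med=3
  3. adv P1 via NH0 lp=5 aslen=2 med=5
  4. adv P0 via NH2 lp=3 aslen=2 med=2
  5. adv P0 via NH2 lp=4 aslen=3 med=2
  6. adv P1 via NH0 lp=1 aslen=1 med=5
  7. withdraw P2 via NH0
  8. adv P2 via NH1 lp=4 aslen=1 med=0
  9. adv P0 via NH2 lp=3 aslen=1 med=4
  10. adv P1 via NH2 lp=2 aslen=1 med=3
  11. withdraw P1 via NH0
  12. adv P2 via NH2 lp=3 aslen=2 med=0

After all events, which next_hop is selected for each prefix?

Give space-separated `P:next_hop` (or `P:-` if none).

Answer: P0:NH2 P1:NH2 P2:NH1

Derivation:
Op 1: best P0=- P1=NH1 P2=-
Op 2: best P0=- P1=NH1 P2=NH0
Op 3: best P0=- P1=NH0 P2=NH0
Op 4: best P0=NH2 P1=NH0 P2=NH0
Op 5: best P0=NH2 P1=NH0 P2=NH0
Op 6: best P0=NH2 P1=NH1 P2=NH0
Op 7: best P0=NH2 P1=NH1 P2=-
Op 8: best P0=NH2 P1=NH1 P2=NH1
Op 9: best P0=NH2 P1=NH1 P2=NH1
Op 10: best P0=NH2 P1=NH2 P2=NH1
Op 11: best P0=NH2 P1=NH2 P2=NH1
Op 12: best P0=NH2 P1=NH2 P2=NH1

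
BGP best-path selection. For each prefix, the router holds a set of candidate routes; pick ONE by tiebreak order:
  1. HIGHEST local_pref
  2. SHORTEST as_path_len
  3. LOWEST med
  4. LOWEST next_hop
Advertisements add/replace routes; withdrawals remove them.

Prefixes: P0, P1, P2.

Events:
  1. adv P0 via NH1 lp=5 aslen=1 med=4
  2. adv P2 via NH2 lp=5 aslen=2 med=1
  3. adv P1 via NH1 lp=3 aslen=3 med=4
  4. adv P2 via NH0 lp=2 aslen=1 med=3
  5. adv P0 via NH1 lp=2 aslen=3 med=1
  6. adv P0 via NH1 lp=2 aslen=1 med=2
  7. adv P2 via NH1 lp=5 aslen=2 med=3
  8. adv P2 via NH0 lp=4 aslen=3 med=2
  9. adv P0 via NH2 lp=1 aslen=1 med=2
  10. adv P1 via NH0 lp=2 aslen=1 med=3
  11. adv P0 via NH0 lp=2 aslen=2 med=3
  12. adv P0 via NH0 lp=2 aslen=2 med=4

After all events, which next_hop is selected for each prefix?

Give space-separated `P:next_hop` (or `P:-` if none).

Answer: P0:NH1 P1:NH1 P2:NH2

Derivation:
Op 1: best P0=NH1 P1=- P2=-
Op 2: best P0=NH1 P1=- P2=NH2
Op 3: best P0=NH1 P1=NH1 P2=NH2
Op 4: best P0=NH1 P1=NH1 P2=NH2
Op 5: best P0=NH1 P1=NH1 P2=NH2
Op 6: best P0=NH1 P1=NH1 P2=NH2
Op 7: best P0=NH1 P1=NH1 P2=NH2
Op 8: best P0=NH1 P1=NH1 P2=NH2
Op 9: best P0=NH1 P1=NH1 P2=NH2
Op 10: best P0=NH1 P1=NH1 P2=NH2
Op 11: best P0=NH1 P1=NH1 P2=NH2
Op 12: best P0=NH1 P1=NH1 P2=NH2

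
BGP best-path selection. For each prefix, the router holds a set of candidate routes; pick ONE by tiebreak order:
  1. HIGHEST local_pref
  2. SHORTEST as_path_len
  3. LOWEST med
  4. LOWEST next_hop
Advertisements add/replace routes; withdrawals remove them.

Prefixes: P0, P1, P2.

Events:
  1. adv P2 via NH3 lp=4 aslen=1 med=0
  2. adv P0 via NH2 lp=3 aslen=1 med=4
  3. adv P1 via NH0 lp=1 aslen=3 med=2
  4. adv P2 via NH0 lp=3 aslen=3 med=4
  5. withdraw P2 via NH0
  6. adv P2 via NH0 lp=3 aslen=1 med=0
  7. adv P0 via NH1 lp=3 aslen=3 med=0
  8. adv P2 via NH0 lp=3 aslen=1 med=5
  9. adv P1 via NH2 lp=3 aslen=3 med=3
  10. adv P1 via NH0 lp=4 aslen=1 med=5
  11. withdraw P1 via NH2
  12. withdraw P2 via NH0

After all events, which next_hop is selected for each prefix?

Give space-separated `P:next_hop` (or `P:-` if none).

Op 1: best P0=- P1=- P2=NH3
Op 2: best P0=NH2 P1=- P2=NH3
Op 3: best P0=NH2 P1=NH0 P2=NH3
Op 4: best P0=NH2 P1=NH0 P2=NH3
Op 5: best P0=NH2 P1=NH0 P2=NH3
Op 6: best P0=NH2 P1=NH0 P2=NH3
Op 7: best P0=NH2 P1=NH0 P2=NH3
Op 8: best P0=NH2 P1=NH0 P2=NH3
Op 9: best P0=NH2 P1=NH2 P2=NH3
Op 10: best P0=NH2 P1=NH0 P2=NH3
Op 11: best P0=NH2 P1=NH0 P2=NH3
Op 12: best P0=NH2 P1=NH0 P2=NH3

Answer: P0:NH2 P1:NH0 P2:NH3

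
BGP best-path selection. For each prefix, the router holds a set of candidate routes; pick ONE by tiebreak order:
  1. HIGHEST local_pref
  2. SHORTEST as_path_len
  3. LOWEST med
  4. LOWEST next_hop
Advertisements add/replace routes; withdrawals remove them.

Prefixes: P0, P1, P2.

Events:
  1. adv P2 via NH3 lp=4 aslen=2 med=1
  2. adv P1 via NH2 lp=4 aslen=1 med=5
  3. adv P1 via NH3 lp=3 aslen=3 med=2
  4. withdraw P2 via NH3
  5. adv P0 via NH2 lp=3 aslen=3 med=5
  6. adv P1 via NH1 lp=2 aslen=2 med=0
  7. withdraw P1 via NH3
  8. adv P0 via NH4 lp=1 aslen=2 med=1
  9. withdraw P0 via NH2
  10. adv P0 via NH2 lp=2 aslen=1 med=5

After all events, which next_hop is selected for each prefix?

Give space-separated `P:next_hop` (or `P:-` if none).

Answer: P0:NH2 P1:NH2 P2:-

Derivation:
Op 1: best P0=- P1=- P2=NH3
Op 2: best P0=- P1=NH2 P2=NH3
Op 3: best P0=- P1=NH2 P2=NH3
Op 4: best P0=- P1=NH2 P2=-
Op 5: best P0=NH2 P1=NH2 P2=-
Op 6: best P0=NH2 P1=NH2 P2=-
Op 7: best P0=NH2 P1=NH2 P2=-
Op 8: best P0=NH2 P1=NH2 P2=-
Op 9: best P0=NH4 P1=NH2 P2=-
Op 10: best P0=NH2 P1=NH2 P2=-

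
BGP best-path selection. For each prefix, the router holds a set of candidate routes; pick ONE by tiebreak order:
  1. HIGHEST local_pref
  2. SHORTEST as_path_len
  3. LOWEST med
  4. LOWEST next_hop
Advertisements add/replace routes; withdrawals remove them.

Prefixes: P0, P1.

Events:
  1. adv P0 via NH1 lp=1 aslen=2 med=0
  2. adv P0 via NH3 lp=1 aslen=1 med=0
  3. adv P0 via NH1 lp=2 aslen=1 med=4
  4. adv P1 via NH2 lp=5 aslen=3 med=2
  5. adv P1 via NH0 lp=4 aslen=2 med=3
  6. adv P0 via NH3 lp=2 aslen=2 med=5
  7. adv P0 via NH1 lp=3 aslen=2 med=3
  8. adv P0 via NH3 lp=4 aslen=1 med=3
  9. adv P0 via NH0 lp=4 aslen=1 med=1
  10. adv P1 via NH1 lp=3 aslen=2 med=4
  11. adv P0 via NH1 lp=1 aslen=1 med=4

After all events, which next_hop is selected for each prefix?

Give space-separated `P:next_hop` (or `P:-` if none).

Op 1: best P0=NH1 P1=-
Op 2: best P0=NH3 P1=-
Op 3: best P0=NH1 P1=-
Op 4: best P0=NH1 P1=NH2
Op 5: best P0=NH1 P1=NH2
Op 6: best P0=NH1 P1=NH2
Op 7: best P0=NH1 P1=NH2
Op 8: best P0=NH3 P1=NH2
Op 9: best P0=NH0 P1=NH2
Op 10: best P0=NH0 P1=NH2
Op 11: best P0=NH0 P1=NH2

Answer: P0:NH0 P1:NH2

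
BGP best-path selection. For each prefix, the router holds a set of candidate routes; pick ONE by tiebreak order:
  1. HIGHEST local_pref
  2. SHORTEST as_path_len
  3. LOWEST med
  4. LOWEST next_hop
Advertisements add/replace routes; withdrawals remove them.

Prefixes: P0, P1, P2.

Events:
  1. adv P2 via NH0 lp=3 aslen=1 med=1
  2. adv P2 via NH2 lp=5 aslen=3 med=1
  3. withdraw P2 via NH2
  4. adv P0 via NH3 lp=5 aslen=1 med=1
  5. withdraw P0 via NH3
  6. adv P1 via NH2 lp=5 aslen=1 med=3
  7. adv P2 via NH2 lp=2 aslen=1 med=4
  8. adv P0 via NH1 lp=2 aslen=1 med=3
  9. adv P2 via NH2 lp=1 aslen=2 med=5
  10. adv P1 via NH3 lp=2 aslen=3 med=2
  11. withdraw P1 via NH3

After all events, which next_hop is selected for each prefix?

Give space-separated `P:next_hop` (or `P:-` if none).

Op 1: best P0=- P1=- P2=NH0
Op 2: best P0=- P1=- P2=NH2
Op 3: best P0=- P1=- P2=NH0
Op 4: best P0=NH3 P1=- P2=NH0
Op 5: best P0=- P1=- P2=NH0
Op 6: best P0=- P1=NH2 P2=NH0
Op 7: best P0=- P1=NH2 P2=NH0
Op 8: best P0=NH1 P1=NH2 P2=NH0
Op 9: best P0=NH1 P1=NH2 P2=NH0
Op 10: best P0=NH1 P1=NH2 P2=NH0
Op 11: best P0=NH1 P1=NH2 P2=NH0

Answer: P0:NH1 P1:NH2 P2:NH0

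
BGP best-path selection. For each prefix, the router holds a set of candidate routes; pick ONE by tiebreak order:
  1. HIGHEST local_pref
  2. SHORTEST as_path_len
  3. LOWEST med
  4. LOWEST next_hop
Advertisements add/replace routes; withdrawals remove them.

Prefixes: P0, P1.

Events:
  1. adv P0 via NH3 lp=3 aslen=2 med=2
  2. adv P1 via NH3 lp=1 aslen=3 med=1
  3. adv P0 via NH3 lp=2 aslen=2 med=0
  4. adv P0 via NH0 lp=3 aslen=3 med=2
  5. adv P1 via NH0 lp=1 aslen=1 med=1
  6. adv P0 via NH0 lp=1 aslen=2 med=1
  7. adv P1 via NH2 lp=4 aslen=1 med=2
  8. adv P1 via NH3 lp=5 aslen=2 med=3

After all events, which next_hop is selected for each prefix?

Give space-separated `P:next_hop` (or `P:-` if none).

Answer: P0:NH3 P1:NH3

Derivation:
Op 1: best P0=NH3 P1=-
Op 2: best P0=NH3 P1=NH3
Op 3: best P0=NH3 P1=NH3
Op 4: best P0=NH0 P1=NH3
Op 5: best P0=NH0 P1=NH0
Op 6: best P0=NH3 P1=NH0
Op 7: best P0=NH3 P1=NH2
Op 8: best P0=NH3 P1=NH3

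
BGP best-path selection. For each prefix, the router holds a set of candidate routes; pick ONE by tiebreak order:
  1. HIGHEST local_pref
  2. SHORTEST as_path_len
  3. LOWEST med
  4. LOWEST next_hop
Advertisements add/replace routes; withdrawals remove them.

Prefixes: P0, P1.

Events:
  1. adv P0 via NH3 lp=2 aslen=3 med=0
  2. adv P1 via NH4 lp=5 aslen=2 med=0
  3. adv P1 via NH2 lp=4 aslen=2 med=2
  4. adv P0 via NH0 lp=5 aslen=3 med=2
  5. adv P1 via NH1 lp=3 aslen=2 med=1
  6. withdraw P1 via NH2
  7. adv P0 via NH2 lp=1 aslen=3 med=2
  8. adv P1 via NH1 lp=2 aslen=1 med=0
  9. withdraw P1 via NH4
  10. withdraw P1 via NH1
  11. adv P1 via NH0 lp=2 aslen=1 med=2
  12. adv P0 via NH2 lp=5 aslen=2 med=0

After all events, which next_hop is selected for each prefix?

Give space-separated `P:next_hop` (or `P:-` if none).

Answer: P0:NH2 P1:NH0

Derivation:
Op 1: best P0=NH3 P1=-
Op 2: best P0=NH3 P1=NH4
Op 3: best P0=NH3 P1=NH4
Op 4: best P0=NH0 P1=NH4
Op 5: best P0=NH0 P1=NH4
Op 6: best P0=NH0 P1=NH4
Op 7: best P0=NH0 P1=NH4
Op 8: best P0=NH0 P1=NH4
Op 9: best P0=NH0 P1=NH1
Op 10: best P0=NH0 P1=-
Op 11: best P0=NH0 P1=NH0
Op 12: best P0=NH2 P1=NH0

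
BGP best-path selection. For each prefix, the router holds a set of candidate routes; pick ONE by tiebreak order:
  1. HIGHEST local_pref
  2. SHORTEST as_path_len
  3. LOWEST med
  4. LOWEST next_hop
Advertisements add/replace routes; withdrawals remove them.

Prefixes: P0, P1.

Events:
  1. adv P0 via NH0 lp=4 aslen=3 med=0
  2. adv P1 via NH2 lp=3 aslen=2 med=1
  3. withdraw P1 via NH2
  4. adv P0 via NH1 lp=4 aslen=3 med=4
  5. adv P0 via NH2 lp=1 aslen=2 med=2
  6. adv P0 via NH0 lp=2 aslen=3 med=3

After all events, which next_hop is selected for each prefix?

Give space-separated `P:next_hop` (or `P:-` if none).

Op 1: best P0=NH0 P1=-
Op 2: best P0=NH0 P1=NH2
Op 3: best P0=NH0 P1=-
Op 4: best P0=NH0 P1=-
Op 5: best P0=NH0 P1=-
Op 6: best P0=NH1 P1=-

Answer: P0:NH1 P1:-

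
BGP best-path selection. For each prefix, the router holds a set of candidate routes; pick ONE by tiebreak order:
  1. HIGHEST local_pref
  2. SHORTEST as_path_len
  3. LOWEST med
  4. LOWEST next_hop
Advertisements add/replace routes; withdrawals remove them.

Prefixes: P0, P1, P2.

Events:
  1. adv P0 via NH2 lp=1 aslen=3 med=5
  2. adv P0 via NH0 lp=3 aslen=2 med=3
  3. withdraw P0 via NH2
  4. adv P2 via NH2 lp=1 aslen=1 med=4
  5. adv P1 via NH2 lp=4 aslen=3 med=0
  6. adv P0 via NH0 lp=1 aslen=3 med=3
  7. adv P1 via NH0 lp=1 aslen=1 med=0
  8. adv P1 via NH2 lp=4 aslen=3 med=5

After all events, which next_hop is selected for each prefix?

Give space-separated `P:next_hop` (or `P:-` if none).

Answer: P0:NH0 P1:NH2 P2:NH2

Derivation:
Op 1: best P0=NH2 P1=- P2=-
Op 2: best P0=NH0 P1=- P2=-
Op 3: best P0=NH0 P1=- P2=-
Op 4: best P0=NH0 P1=- P2=NH2
Op 5: best P0=NH0 P1=NH2 P2=NH2
Op 6: best P0=NH0 P1=NH2 P2=NH2
Op 7: best P0=NH0 P1=NH2 P2=NH2
Op 8: best P0=NH0 P1=NH2 P2=NH2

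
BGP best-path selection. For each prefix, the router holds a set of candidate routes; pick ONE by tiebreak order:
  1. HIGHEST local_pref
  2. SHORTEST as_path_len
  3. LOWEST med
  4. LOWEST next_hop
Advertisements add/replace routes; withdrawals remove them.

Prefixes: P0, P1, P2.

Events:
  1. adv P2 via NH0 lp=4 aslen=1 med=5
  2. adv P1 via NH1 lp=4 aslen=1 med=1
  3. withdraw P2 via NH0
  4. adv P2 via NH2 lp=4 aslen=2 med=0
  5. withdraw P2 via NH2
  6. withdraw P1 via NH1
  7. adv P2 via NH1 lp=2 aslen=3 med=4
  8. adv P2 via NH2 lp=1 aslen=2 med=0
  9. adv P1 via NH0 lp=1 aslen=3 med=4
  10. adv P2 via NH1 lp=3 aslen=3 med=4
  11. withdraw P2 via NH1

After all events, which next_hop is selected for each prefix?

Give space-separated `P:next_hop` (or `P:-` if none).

Op 1: best P0=- P1=- P2=NH0
Op 2: best P0=- P1=NH1 P2=NH0
Op 3: best P0=- P1=NH1 P2=-
Op 4: best P0=- P1=NH1 P2=NH2
Op 5: best P0=- P1=NH1 P2=-
Op 6: best P0=- P1=- P2=-
Op 7: best P0=- P1=- P2=NH1
Op 8: best P0=- P1=- P2=NH1
Op 9: best P0=- P1=NH0 P2=NH1
Op 10: best P0=- P1=NH0 P2=NH1
Op 11: best P0=- P1=NH0 P2=NH2

Answer: P0:- P1:NH0 P2:NH2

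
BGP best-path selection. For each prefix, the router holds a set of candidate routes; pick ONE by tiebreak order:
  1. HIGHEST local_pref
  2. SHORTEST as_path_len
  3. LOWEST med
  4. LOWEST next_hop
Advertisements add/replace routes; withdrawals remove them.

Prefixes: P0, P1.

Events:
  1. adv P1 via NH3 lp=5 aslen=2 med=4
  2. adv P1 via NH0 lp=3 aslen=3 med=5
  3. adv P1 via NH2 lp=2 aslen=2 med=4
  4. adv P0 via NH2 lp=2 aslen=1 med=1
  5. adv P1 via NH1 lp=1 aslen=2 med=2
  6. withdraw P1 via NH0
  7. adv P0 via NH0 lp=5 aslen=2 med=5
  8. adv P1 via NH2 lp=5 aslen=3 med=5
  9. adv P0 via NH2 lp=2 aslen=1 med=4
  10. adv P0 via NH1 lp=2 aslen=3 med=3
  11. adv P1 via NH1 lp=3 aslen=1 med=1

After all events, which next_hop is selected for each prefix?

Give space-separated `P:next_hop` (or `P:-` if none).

Answer: P0:NH0 P1:NH3

Derivation:
Op 1: best P0=- P1=NH3
Op 2: best P0=- P1=NH3
Op 3: best P0=- P1=NH3
Op 4: best P0=NH2 P1=NH3
Op 5: best P0=NH2 P1=NH3
Op 6: best P0=NH2 P1=NH3
Op 7: best P0=NH0 P1=NH3
Op 8: best P0=NH0 P1=NH3
Op 9: best P0=NH0 P1=NH3
Op 10: best P0=NH0 P1=NH3
Op 11: best P0=NH0 P1=NH3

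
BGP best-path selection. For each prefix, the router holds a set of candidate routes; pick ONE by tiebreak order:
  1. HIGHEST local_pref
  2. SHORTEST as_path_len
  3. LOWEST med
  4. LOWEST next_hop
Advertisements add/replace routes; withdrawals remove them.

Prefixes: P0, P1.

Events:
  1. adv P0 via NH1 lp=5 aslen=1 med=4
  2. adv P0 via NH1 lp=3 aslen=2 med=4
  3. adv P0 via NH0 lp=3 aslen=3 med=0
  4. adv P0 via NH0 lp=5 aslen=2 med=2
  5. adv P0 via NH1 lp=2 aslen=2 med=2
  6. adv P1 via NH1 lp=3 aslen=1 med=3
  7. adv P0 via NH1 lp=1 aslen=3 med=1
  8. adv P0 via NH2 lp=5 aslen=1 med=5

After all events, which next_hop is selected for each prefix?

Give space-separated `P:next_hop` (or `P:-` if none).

Answer: P0:NH2 P1:NH1

Derivation:
Op 1: best P0=NH1 P1=-
Op 2: best P0=NH1 P1=-
Op 3: best P0=NH1 P1=-
Op 4: best P0=NH0 P1=-
Op 5: best P0=NH0 P1=-
Op 6: best P0=NH0 P1=NH1
Op 7: best P0=NH0 P1=NH1
Op 8: best P0=NH2 P1=NH1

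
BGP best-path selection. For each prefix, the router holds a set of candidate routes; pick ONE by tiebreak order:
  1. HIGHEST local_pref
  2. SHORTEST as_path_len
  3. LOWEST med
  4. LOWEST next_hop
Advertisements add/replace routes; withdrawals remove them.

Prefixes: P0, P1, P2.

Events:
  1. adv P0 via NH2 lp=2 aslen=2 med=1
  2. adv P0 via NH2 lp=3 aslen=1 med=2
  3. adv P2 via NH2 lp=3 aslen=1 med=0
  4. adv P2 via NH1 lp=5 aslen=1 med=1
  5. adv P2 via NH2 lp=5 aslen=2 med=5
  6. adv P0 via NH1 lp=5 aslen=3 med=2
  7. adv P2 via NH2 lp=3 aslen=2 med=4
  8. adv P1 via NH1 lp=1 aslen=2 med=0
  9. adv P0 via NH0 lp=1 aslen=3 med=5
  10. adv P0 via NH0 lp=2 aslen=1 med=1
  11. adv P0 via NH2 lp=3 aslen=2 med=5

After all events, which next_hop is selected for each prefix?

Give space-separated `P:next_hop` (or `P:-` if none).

Answer: P0:NH1 P1:NH1 P2:NH1

Derivation:
Op 1: best P0=NH2 P1=- P2=-
Op 2: best P0=NH2 P1=- P2=-
Op 3: best P0=NH2 P1=- P2=NH2
Op 4: best P0=NH2 P1=- P2=NH1
Op 5: best P0=NH2 P1=- P2=NH1
Op 6: best P0=NH1 P1=- P2=NH1
Op 7: best P0=NH1 P1=- P2=NH1
Op 8: best P0=NH1 P1=NH1 P2=NH1
Op 9: best P0=NH1 P1=NH1 P2=NH1
Op 10: best P0=NH1 P1=NH1 P2=NH1
Op 11: best P0=NH1 P1=NH1 P2=NH1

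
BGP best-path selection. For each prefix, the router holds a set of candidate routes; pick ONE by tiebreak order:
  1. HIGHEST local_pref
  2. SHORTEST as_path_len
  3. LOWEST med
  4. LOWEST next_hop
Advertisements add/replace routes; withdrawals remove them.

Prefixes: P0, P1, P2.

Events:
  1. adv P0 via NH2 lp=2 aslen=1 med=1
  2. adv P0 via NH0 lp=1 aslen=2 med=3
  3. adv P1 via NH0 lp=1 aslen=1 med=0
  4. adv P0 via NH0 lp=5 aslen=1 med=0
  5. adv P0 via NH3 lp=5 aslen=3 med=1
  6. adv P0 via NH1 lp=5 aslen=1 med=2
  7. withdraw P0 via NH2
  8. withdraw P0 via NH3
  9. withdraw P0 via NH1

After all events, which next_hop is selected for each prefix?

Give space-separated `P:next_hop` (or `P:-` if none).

Op 1: best P0=NH2 P1=- P2=-
Op 2: best P0=NH2 P1=- P2=-
Op 3: best P0=NH2 P1=NH0 P2=-
Op 4: best P0=NH0 P1=NH0 P2=-
Op 5: best P0=NH0 P1=NH0 P2=-
Op 6: best P0=NH0 P1=NH0 P2=-
Op 7: best P0=NH0 P1=NH0 P2=-
Op 8: best P0=NH0 P1=NH0 P2=-
Op 9: best P0=NH0 P1=NH0 P2=-

Answer: P0:NH0 P1:NH0 P2:-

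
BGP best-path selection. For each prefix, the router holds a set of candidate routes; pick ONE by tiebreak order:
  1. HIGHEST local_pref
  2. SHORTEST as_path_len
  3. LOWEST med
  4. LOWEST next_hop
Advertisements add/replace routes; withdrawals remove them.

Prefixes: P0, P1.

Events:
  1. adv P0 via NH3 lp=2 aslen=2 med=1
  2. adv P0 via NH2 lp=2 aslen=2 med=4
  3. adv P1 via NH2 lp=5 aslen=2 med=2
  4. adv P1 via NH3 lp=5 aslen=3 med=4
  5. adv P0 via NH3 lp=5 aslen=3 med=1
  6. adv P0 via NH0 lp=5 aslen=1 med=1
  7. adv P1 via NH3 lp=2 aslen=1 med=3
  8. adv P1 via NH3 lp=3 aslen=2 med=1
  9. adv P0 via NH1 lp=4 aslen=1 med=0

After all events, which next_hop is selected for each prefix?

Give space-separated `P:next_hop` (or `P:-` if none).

Op 1: best P0=NH3 P1=-
Op 2: best P0=NH3 P1=-
Op 3: best P0=NH3 P1=NH2
Op 4: best P0=NH3 P1=NH2
Op 5: best P0=NH3 P1=NH2
Op 6: best P0=NH0 P1=NH2
Op 7: best P0=NH0 P1=NH2
Op 8: best P0=NH0 P1=NH2
Op 9: best P0=NH0 P1=NH2

Answer: P0:NH0 P1:NH2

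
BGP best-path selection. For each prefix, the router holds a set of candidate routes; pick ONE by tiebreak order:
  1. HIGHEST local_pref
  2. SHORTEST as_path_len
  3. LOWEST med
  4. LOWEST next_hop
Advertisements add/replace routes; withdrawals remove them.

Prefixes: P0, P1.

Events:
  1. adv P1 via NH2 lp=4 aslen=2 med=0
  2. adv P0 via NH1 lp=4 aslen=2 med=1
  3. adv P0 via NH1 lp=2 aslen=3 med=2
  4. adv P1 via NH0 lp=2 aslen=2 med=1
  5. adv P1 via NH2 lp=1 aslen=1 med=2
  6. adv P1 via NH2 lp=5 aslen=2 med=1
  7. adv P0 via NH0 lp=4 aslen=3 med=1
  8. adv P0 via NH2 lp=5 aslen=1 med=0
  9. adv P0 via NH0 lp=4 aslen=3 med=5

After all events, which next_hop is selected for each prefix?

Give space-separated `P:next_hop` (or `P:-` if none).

Op 1: best P0=- P1=NH2
Op 2: best P0=NH1 P1=NH2
Op 3: best P0=NH1 P1=NH2
Op 4: best P0=NH1 P1=NH2
Op 5: best P0=NH1 P1=NH0
Op 6: best P0=NH1 P1=NH2
Op 7: best P0=NH0 P1=NH2
Op 8: best P0=NH2 P1=NH2
Op 9: best P0=NH2 P1=NH2

Answer: P0:NH2 P1:NH2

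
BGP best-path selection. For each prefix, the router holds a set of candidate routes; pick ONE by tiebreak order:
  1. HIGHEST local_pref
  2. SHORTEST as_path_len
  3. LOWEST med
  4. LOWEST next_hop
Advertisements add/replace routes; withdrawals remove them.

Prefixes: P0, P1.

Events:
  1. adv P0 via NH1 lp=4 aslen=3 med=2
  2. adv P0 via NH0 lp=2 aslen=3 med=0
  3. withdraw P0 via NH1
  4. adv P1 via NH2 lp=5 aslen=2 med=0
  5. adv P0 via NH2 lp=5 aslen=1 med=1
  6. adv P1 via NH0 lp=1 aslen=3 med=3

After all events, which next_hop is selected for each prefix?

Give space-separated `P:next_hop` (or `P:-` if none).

Answer: P0:NH2 P1:NH2

Derivation:
Op 1: best P0=NH1 P1=-
Op 2: best P0=NH1 P1=-
Op 3: best P0=NH0 P1=-
Op 4: best P0=NH0 P1=NH2
Op 5: best P0=NH2 P1=NH2
Op 6: best P0=NH2 P1=NH2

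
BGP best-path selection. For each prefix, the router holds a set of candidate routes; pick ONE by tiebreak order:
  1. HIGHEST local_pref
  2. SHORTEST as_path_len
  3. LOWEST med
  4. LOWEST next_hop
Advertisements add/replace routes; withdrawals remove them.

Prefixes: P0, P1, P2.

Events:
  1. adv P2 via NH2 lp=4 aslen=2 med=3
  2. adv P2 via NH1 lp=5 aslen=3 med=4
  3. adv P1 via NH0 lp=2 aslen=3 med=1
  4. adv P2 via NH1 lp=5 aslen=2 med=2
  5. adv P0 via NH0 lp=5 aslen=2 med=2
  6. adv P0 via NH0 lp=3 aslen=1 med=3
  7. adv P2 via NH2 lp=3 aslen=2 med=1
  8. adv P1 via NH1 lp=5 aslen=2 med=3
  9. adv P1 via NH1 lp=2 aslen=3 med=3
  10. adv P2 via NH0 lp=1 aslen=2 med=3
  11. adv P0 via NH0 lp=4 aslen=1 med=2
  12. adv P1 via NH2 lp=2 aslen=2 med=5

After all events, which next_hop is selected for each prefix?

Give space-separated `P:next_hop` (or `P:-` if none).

Op 1: best P0=- P1=- P2=NH2
Op 2: best P0=- P1=- P2=NH1
Op 3: best P0=- P1=NH0 P2=NH1
Op 4: best P0=- P1=NH0 P2=NH1
Op 5: best P0=NH0 P1=NH0 P2=NH1
Op 6: best P0=NH0 P1=NH0 P2=NH1
Op 7: best P0=NH0 P1=NH0 P2=NH1
Op 8: best P0=NH0 P1=NH1 P2=NH1
Op 9: best P0=NH0 P1=NH0 P2=NH1
Op 10: best P0=NH0 P1=NH0 P2=NH1
Op 11: best P0=NH0 P1=NH0 P2=NH1
Op 12: best P0=NH0 P1=NH2 P2=NH1

Answer: P0:NH0 P1:NH2 P2:NH1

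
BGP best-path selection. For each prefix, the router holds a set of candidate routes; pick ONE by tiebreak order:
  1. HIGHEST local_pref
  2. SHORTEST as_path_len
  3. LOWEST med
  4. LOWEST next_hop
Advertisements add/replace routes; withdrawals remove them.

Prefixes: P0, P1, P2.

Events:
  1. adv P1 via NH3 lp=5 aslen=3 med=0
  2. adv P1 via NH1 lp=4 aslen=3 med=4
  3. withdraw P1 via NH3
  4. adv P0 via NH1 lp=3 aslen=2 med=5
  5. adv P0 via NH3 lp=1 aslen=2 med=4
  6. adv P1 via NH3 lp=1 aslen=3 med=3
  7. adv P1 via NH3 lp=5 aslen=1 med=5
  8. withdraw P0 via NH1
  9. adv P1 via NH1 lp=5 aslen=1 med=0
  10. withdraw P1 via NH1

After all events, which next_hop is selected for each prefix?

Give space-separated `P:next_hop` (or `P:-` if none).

Op 1: best P0=- P1=NH3 P2=-
Op 2: best P0=- P1=NH3 P2=-
Op 3: best P0=- P1=NH1 P2=-
Op 4: best P0=NH1 P1=NH1 P2=-
Op 5: best P0=NH1 P1=NH1 P2=-
Op 6: best P0=NH1 P1=NH1 P2=-
Op 7: best P0=NH1 P1=NH3 P2=-
Op 8: best P0=NH3 P1=NH3 P2=-
Op 9: best P0=NH3 P1=NH1 P2=-
Op 10: best P0=NH3 P1=NH3 P2=-

Answer: P0:NH3 P1:NH3 P2:-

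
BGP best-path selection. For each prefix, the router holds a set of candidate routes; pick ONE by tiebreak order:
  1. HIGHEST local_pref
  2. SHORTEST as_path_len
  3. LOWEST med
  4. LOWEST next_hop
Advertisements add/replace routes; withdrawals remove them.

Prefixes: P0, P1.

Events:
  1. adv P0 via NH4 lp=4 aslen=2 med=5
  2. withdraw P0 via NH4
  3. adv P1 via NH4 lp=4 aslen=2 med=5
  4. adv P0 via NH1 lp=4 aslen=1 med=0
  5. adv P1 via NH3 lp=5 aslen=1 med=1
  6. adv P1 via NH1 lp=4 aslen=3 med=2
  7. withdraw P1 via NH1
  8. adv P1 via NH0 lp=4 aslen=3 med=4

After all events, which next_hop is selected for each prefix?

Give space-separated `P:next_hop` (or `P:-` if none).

Op 1: best P0=NH4 P1=-
Op 2: best P0=- P1=-
Op 3: best P0=- P1=NH4
Op 4: best P0=NH1 P1=NH4
Op 5: best P0=NH1 P1=NH3
Op 6: best P0=NH1 P1=NH3
Op 7: best P0=NH1 P1=NH3
Op 8: best P0=NH1 P1=NH3

Answer: P0:NH1 P1:NH3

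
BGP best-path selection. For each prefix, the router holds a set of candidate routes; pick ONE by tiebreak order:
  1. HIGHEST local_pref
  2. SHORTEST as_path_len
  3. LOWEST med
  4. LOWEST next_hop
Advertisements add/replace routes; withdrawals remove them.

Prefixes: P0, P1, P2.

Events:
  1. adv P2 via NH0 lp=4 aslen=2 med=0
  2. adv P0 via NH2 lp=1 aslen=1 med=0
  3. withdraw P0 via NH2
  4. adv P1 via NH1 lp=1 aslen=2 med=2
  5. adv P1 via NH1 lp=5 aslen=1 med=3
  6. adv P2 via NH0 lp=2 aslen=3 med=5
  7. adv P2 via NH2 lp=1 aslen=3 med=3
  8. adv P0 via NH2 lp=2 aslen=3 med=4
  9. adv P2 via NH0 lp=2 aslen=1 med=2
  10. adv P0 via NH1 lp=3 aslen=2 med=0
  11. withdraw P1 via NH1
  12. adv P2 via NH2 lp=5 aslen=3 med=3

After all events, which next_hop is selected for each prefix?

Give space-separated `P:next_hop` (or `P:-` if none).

Op 1: best P0=- P1=- P2=NH0
Op 2: best P0=NH2 P1=- P2=NH0
Op 3: best P0=- P1=- P2=NH0
Op 4: best P0=- P1=NH1 P2=NH0
Op 5: best P0=- P1=NH1 P2=NH0
Op 6: best P0=- P1=NH1 P2=NH0
Op 7: best P0=- P1=NH1 P2=NH0
Op 8: best P0=NH2 P1=NH1 P2=NH0
Op 9: best P0=NH2 P1=NH1 P2=NH0
Op 10: best P0=NH1 P1=NH1 P2=NH0
Op 11: best P0=NH1 P1=- P2=NH0
Op 12: best P0=NH1 P1=- P2=NH2

Answer: P0:NH1 P1:- P2:NH2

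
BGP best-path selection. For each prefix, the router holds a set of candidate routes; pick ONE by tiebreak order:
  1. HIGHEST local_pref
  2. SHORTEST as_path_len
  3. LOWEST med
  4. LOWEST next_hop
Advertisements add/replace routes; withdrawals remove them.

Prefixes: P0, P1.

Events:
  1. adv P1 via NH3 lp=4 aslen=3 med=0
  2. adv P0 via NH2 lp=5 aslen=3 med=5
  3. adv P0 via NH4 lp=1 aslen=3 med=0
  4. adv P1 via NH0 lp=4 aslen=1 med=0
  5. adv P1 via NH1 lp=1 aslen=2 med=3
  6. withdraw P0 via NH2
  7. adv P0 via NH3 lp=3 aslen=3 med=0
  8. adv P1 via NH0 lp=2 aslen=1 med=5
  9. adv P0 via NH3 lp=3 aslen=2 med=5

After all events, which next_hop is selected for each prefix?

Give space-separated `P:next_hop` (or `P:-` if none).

Answer: P0:NH3 P1:NH3

Derivation:
Op 1: best P0=- P1=NH3
Op 2: best P0=NH2 P1=NH3
Op 3: best P0=NH2 P1=NH3
Op 4: best P0=NH2 P1=NH0
Op 5: best P0=NH2 P1=NH0
Op 6: best P0=NH4 P1=NH0
Op 7: best P0=NH3 P1=NH0
Op 8: best P0=NH3 P1=NH3
Op 9: best P0=NH3 P1=NH3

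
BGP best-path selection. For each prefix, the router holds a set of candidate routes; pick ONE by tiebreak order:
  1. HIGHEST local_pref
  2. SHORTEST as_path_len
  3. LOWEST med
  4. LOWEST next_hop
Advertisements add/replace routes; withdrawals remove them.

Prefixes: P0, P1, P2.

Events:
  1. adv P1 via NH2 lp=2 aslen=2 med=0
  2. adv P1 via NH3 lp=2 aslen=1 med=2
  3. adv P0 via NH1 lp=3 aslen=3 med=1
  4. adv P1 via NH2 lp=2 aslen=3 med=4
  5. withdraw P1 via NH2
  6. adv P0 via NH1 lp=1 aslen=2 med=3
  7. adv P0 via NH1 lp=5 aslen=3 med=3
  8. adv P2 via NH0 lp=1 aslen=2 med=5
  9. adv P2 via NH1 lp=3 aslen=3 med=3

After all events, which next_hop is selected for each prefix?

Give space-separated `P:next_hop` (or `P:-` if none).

Answer: P0:NH1 P1:NH3 P2:NH1

Derivation:
Op 1: best P0=- P1=NH2 P2=-
Op 2: best P0=- P1=NH3 P2=-
Op 3: best P0=NH1 P1=NH3 P2=-
Op 4: best P0=NH1 P1=NH3 P2=-
Op 5: best P0=NH1 P1=NH3 P2=-
Op 6: best P0=NH1 P1=NH3 P2=-
Op 7: best P0=NH1 P1=NH3 P2=-
Op 8: best P0=NH1 P1=NH3 P2=NH0
Op 9: best P0=NH1 P1=NH3 P2=NH1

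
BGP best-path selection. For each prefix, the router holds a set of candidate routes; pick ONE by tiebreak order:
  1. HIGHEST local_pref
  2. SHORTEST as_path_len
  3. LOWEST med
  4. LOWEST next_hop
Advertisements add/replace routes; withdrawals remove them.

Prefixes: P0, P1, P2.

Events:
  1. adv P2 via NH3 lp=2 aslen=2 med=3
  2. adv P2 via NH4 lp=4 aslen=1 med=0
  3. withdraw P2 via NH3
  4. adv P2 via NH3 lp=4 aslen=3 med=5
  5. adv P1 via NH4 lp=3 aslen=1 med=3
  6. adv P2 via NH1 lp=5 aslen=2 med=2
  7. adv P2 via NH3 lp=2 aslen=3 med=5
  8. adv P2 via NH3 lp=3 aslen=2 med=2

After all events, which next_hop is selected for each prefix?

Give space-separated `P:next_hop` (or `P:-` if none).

Op 1: best P0=- P1=- P2=NH3
Op 2: best P0=- P1=- P2=NH4
Op 3: best P0=- P1=- P2=NH4
Op 4: best P0=- P1=- P2=NH4
Op 5: best P0=- P1=NH4 P2=NH4
Op 6: best P0=- P1=NH4 P2=NH1
Op 7: best P0=- P1=NH4 P2=NH1
Op 8: best P0=- P1=NH4 P2=NH1

Answer: P0:- P1:NH4 P2:NH1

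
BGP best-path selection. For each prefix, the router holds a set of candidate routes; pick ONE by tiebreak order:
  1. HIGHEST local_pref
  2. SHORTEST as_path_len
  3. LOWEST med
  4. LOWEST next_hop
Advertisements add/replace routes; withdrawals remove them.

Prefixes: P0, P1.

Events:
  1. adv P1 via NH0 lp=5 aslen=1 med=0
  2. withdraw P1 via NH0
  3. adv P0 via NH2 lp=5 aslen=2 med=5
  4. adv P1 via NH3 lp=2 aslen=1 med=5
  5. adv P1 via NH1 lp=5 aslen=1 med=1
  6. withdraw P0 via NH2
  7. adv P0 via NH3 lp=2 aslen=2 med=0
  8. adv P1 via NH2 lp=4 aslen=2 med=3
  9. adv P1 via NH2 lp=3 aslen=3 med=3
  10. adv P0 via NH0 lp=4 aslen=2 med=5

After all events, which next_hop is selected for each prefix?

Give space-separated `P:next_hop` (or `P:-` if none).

Answer: P0:NH0 P1:NH1

Derivation:
Op 1: best P0=- P1=NH0
Op 2: best P0=- P1=-
Op 3: best P0=NH2 P1=-
Op 4: best P0=NH2 P1=NH3
Op 5: best P0=NH2 P1=NH1
Op 6: best P0=- P1=NH1
Op 7: best P0=NH3 P1=NH1
Op 8: best P0=NH3 P1=NH1
Op 9: best P0=NH3 P1=NH1
Op 10: best P0=NH0 P1=NH1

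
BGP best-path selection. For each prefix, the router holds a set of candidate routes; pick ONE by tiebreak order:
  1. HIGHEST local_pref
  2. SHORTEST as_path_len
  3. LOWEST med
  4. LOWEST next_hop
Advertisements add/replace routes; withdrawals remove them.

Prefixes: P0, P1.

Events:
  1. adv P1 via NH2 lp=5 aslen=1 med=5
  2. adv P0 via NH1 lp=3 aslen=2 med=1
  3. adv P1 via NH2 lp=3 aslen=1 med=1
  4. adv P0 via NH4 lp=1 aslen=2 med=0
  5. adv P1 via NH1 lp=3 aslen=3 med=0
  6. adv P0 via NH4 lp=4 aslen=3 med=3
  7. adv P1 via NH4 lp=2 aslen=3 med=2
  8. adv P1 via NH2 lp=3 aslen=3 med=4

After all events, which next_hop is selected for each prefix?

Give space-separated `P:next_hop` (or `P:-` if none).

Op 1: best P0=- P1=NH2
Op 2: best P0=NH1 P1=NH2
Op 3: best P0=NH1 P1=NH2
Op 4: best P0=NH1 P1=NH2
Op 5: best P0=NH1 P1=NH2
Op 6: best P0=NH4 P1=NH2
Op 7: best P0=NH4 P1=NH2
Op 8: best P0=NH4 P1=NH1

Answer: P0:NH4 P1:NH1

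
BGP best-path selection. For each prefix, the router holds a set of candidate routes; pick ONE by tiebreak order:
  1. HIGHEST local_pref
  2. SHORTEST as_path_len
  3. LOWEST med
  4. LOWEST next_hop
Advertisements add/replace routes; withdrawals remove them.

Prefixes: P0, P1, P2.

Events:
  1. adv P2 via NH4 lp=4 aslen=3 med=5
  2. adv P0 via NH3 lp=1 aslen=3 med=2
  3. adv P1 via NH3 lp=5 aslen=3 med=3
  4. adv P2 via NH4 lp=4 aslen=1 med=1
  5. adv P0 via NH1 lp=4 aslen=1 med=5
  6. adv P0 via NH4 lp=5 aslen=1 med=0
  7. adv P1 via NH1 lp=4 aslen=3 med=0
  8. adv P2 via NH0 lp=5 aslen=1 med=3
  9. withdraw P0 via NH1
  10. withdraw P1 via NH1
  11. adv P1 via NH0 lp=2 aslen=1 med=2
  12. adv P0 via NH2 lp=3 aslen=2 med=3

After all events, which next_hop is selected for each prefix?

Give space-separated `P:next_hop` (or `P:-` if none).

Answer: P0:NH4 P1:NH3 P2:NH0

Derivation:
Op 1: best P0=- P1=- P2=NH4
Op 2: best P0=NH3 P1=- P2=NH4
Op 3: best P0=NH3 P1=NH3 P2=NH4
Op 4: best P0=NH3 P1=NH3 P2=NH4
Op 5: best P0=NH1 P1=NH3 P2=NH4
Op 6: best P0=NH4 P1=NH3 P2=NH4
Op 7: best P0=NH4 P1=NH3 P2=NH4
Op 8: best P0=NH4 P1=NH3 P2=NH0
Op 9: best P0=NH4 P1=NH3 P2=NH0
Op 10: best P0=NH4 P1=NH3 P2=NH0
Op 11: best P0=NH4 P1=NH3 P2=NH0
Op 12: best P0=NH4 P1=NH3 P2=NH0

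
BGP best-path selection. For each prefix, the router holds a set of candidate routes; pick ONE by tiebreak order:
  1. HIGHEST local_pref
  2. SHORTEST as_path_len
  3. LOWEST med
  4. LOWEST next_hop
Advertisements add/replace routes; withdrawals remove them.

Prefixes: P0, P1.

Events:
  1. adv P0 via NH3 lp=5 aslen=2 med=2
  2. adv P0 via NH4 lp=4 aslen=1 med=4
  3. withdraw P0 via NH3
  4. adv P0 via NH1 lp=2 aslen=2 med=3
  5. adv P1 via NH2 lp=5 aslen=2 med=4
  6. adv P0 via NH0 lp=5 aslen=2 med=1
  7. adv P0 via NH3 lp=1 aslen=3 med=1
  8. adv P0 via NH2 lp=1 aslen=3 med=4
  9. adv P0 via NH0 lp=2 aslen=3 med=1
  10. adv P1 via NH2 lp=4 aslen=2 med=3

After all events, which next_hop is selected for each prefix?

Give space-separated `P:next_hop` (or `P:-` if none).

Op 1: best P0=NH3 P1=-
Op 2: best P0=NH3 P1=-
Op 3: best P0=NH4 P1=-
Op 4: best P0=NH4 P1=-
Op 5: best P0=NH4 P1=NH2
Op 6: best P0=NH0 P1=NH2
Op 7: best P0=NH0 P1=NH2
Op 8: best P0=NH0 P1=NH2
Op 9: best P0=NH4 P1=NH2
Op 10: best P0=NH4 P1=NH2

Answer: P0:NH4 P1:NH2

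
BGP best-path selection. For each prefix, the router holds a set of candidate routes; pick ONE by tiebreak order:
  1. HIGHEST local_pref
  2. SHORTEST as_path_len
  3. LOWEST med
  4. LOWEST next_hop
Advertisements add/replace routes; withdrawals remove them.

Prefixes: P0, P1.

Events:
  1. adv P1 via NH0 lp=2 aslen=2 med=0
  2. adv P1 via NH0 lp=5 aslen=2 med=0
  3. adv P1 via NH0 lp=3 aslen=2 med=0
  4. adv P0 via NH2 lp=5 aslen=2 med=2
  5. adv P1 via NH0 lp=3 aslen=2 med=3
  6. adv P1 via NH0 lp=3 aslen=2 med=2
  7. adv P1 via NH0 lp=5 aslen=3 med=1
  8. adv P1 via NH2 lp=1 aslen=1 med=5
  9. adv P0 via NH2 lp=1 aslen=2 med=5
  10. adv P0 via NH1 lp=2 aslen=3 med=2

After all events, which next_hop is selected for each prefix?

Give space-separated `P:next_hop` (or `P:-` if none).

Answer: P0:NH1 P1:NH0

Derivation:
Op 1: best P0=- P1=NH0
Op 2: best P0=- P1=NH0
Op 3: best P0=- P1=NH0
Op 4: best P0=NH2 P1=NH0
Op 5: best P0=NH2 P1=NH0
Op 6: best P0=NH2 P1=NH0
Op 7: best P0=NH2 P1=NH0
Op 8: best P0=NH2 P1=NH0
Op 9: best P0=NH2 P1=NH0
Op 10: best P0=NH1 P1=NH0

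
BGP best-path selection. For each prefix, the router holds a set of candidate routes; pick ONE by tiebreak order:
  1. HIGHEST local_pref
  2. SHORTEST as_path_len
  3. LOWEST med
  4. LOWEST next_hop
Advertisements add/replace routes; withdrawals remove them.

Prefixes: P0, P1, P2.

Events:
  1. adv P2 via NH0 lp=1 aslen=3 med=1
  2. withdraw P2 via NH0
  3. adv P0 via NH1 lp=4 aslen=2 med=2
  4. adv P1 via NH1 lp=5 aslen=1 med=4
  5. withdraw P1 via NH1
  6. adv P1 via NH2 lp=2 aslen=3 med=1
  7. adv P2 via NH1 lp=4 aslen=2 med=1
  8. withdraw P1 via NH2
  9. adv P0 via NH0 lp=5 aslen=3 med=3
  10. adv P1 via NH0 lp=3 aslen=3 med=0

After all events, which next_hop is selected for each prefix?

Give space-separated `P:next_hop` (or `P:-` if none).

Op 1: best P0=- P1=- P2=NH0
Op 2: best P0=- P1=- P2=-
Op 3: best P0=NH1 P1=- P2=-
Op 4: best P0=NH1 P1=NH1 P2=-
Op 5: best P0=NH1 P1=- P2=-
Op 6: best P0=NH1 P1=NH2 P2=-
Op 7: best P0=NH1 P1=NH2 P2=NH1
Op 8: best P0=NH1 P1=- P2=NH1
Op 9: best P0=NH0 P1=- P2=NH1
Op 10: best P0=NH0 P1=NH0 P2=NH1

Answer: P0:NH0 P1:NH0 P2:NH1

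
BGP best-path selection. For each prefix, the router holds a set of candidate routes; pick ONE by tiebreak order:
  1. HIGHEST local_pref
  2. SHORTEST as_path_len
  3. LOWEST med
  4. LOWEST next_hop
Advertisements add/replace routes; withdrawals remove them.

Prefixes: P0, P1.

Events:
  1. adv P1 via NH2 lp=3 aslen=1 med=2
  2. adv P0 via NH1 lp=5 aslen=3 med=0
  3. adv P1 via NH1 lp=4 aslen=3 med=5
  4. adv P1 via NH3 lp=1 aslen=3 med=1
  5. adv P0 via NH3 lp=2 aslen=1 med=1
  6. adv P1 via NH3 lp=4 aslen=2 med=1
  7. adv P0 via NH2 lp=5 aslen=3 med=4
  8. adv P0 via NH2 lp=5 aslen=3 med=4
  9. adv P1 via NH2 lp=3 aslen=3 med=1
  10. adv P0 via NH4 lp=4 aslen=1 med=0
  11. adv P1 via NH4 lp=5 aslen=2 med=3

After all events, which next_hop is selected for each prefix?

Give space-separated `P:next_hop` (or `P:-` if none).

Answer: P0:NH1 P1:NH4

Derivation:
Op 1: best P0=- P1=NH2
Op 2: best P0=NH1 P1=NH2
Op 3: best P0=NH1 P1=NH1
Op 4: best P0=NH1 P1=NH1
Op 5: best P0=NH1 P1=NH1
Op 6: best P0=NH1 P1=NH3
Op 7: best P0=NH1 P1=NH3
Op 8: best P0=NH1 P1=NH3
Op 9: best P0=NH1 P1=NH3
Op 10: best P0=NH1 P1=NH3
Op 11: best P0=NH1 P1=NH4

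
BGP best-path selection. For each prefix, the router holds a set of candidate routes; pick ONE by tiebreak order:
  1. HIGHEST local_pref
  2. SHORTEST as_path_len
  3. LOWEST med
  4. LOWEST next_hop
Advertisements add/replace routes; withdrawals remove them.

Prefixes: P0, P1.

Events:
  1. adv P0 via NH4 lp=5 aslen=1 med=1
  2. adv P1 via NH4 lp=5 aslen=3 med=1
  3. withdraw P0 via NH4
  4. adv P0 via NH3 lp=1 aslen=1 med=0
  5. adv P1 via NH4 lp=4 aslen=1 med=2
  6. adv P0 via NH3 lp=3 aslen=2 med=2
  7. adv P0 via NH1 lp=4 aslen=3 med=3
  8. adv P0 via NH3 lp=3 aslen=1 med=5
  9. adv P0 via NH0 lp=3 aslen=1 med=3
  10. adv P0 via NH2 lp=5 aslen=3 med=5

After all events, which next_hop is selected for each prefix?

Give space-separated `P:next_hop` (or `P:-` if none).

Answer: P0:NH2 P1:NH4

Derivation:
Op 1: best P0=NH4 P1=-
Op 2: best P0=NH4 P1=NH4
Op 3: best P0=- P1=NH4
Op 4: best P0=NH3 P1=NH4
Op 5: best P0=NH3 P1=NH4
Op 6: best P0=NH3 P1=NH4
Op 7: best P0=NH1 P1=NH4
Op 8: best P0=NH1 P1=NH4
Op 9: best P0=NH1 P1=NH4
Op 10: best P0=NH2 P1=NH4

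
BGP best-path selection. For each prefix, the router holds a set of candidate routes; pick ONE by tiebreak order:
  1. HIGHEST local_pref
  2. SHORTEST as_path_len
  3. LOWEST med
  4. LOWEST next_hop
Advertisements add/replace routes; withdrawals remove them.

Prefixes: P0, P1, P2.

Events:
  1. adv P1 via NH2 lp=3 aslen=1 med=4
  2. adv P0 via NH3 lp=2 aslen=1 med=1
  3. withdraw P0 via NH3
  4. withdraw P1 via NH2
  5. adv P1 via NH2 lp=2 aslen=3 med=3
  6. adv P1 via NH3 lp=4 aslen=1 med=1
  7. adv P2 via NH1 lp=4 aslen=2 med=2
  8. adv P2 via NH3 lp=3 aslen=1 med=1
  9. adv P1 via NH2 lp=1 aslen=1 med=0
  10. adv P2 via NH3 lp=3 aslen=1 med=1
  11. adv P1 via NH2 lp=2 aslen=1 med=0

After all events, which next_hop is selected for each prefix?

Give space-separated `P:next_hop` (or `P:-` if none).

Answer: P0:- P1:NH3 P2:NH1

Derivation:
Op 1: best P0=- P1=NH2 P2=-
Op 2: best P0=NH3 P1=NH2 P2=-
Op 3: best P0=- P1=NH2 P2=-
Op 4: best P0=- P1=- P2=-
Op 5: best P0=- P1=NH2 P2=-
Op 6: best P0=- P1=NH3 P2=-
Op 7: best P0=- P1=NH3 P2=NH1
Op 8: best P0=- P1=NH3 P2=NH1
Op 9: best P0=- P1=NH3 P2=NH1
Op 10: best P0=- P1=NH3 P2=NH1
Op 11: best P0=- P1=NH3 P2=NH1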